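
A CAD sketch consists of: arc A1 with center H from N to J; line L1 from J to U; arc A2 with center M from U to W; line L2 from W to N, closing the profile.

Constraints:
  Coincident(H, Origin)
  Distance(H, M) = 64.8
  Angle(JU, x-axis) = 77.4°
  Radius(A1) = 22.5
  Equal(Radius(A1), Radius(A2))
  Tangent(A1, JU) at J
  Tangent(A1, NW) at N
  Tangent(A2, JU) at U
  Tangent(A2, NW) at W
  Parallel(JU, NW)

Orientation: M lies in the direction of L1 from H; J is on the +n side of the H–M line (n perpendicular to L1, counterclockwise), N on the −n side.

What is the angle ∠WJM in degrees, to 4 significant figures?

15.63°

The slot axis is L1's direction at 77.4°, so u = (cos 77.4°, sin 77.4°) = (0.2181, 0.9759) and n = (−sin 77.4°, cos 77.4°) = (-0.9759, 0.2181). H is at the origin and M lies 64.8 along u from H, so M = 64.8·u = (14.14, 63.24). Tangency of A1 to both parallel lines with radius 22.5 puts J and N at H ± 22.5·n: J = (-21.96, 4.908), N = (21.96, -4.908). Equal radii place U and W the same way about M: U = M + 22.5·n = (-7.822, 68.15), W = M − 22.5·n = (36.09, 58.33). Then cos ∠WJM = JW·JM / (|JW||JM|), giving 15.63°.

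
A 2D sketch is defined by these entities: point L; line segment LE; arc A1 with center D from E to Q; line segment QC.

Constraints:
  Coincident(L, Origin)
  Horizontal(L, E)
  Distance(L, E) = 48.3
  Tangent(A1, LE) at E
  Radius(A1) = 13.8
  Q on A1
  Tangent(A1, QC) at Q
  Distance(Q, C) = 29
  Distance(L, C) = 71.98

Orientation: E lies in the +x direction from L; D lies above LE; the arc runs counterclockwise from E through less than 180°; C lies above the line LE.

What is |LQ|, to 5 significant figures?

63.994

L is at the origin; LE is horizontal with |LE| = 48.3 and E on the +x side, so E = (48.300, 0.0000). The tangent condition forces DE to be normal to LE, so D = E + (0, 13.8) = (48.300, 13.800). Since DQ ⟂ QC (tangency), |DC| = √(13.8² + 29.0²) = 32.116 regardless of where Q sits on A1. So C lies on both circle(L, 71.98) and circle(D, 32.116); the above-LE intersection is C = (56.245, 44.918). Q is the foot of the tangent from C: Q = (61.841, 16.463).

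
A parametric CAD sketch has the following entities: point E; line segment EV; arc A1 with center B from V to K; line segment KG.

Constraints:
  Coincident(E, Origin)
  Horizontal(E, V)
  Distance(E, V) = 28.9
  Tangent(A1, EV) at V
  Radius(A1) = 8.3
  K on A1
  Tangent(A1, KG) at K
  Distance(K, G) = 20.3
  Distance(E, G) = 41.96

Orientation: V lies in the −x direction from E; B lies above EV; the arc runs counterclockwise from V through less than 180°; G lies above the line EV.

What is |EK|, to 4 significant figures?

24.16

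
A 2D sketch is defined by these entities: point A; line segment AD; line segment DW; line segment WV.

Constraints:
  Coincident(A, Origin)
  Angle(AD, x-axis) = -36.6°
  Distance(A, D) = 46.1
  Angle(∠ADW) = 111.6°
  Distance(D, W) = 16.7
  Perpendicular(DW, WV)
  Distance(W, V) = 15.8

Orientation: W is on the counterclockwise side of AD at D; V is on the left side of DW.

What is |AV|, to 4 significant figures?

43.20

A is at the origin; AD runs at -36.6° with length 46.1, so D = 46.1·(cos -36.6°, sin -36.6°) = (37.01, -27.49). ∠ADW = 111.6°, so DW runs at -36.6° + (180° − 111.6°) = 31.80° from the x-axis; with |DW| = 16.7, W = D + 16.7·(cos 31.80°, sin 31.80°) = (51.20, -18.69). DW is perpendicular to WV; with |WV| = 15.8 on the left of DW, V = W + 15.8·(-0.5270, 0.8499) = (42.88, -5.258). Then |AV| = |V − A| = 43.20.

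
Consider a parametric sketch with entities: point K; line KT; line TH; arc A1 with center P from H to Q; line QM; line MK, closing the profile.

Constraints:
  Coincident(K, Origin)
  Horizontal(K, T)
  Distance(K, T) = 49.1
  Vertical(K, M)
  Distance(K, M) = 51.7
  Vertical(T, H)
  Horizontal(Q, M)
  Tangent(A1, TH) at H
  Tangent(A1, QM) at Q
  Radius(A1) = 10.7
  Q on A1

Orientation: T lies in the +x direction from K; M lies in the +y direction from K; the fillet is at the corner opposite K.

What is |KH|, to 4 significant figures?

63.97

K is at the origin; KT is horizontal with |KT| = 49.1 and T on the +x side, so T = (49.10, 0.000). KM is vertical with |KM| = 51.7 and M on the +y side, so M = (0.000, 51.70). The virtual corner opposite K is at (49.10, 51.70). The tangent condition forces PH to be normal to TH and since A1 is tangent to QM there, PQ ⟂ QM, with radius 10.7, so the center P sits 10.7 in from both sides at P = (38.40, 41.00). That places the tangent points at H = (49.10, 41.00) on TH and Q = (38.40, 51.70) on QM. Then |KH| = |H − K| = 63.97.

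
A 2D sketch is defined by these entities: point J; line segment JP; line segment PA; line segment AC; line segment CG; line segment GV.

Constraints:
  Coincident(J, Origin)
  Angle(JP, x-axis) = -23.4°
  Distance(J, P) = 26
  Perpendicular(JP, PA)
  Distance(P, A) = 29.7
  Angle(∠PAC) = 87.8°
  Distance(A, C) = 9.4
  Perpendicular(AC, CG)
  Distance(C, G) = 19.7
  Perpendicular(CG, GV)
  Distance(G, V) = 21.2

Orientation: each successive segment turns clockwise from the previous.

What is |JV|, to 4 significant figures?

39.94

J is at the origin; JP runs at -23.4° with length 26.0, so P = (23.86, -10.33). JP ⟂ PA, so PA runs at -113.4°; with |PA| = 29.7, A = (12.07, -37.58). ∠PAC = 87.8° gives AC at 154.4° from the x-axis; with |AC| = 9.4, C = (3.589, -33.52). The perpendicularity gives CG at right angles to AC, so CG runs at 64.40°; with |CG| = 19.7, G = (12.10, -15.76). The perpendicularity gives GV at right angles to CG, so GV runs at -25.60°; with |GV| = 21.2, V = (31.22, -24.92). Then |JV| = |V − J| = 39.94.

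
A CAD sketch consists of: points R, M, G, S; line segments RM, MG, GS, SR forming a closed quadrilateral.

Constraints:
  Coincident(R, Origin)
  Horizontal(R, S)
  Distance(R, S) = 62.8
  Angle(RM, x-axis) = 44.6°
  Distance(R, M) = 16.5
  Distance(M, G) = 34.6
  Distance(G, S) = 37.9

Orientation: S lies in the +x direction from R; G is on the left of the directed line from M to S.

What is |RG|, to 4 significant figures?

50.89

Checks: |MG| = 34.60 ✓; |GS| = 37.90 ✓.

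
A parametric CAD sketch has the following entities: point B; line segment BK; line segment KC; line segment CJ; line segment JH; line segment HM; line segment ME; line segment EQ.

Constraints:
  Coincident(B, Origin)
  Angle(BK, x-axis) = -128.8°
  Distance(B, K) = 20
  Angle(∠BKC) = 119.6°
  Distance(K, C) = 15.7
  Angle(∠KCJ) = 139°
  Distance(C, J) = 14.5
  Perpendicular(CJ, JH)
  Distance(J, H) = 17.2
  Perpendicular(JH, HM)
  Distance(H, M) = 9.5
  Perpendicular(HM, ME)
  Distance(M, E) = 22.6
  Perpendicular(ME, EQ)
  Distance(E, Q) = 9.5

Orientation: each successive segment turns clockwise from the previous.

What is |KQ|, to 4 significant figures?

30.67

HM is perpendicular to ME, so ME runs at -140.2°; with |ME| = 22.6, E = (-35.38, -12.69). The perpendicularity gives EQ at right angles to ME, so EQ runs at 129.8°; with |EQ| = 9.5, Q = (-41.46, -5.393). Then |KQ| = |Q − K| = 30.67.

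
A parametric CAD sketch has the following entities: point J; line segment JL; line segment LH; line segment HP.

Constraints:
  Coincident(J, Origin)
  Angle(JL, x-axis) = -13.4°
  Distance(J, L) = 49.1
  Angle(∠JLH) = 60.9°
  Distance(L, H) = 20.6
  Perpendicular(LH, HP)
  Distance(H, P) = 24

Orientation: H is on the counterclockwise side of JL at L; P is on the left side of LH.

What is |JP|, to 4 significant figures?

19.18

∠JLH = 60.9°, so LH runs at -13.4° + (180° − 60.9°) = 105.7° from the x-axis; with |LH| = 20.6, H = L + 20.6·(cos 105.7°, sin 105.7°) = (42.19, 8.453). LH ⟂ HP; with |HP| = 24.0 on the left of LH, P = H + 24.0·(-0.9627, -0.2706) = (19.08, 1.958). Then |JP| = |P − J| = 19.18.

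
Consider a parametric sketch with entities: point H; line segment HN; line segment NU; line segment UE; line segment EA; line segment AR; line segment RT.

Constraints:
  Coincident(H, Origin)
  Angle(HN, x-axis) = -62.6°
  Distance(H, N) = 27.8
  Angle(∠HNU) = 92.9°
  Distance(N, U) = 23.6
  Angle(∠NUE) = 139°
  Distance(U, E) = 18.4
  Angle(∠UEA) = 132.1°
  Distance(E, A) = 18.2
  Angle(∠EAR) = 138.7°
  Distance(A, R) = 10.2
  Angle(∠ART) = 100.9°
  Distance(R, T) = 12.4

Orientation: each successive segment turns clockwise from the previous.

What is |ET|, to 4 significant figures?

26.22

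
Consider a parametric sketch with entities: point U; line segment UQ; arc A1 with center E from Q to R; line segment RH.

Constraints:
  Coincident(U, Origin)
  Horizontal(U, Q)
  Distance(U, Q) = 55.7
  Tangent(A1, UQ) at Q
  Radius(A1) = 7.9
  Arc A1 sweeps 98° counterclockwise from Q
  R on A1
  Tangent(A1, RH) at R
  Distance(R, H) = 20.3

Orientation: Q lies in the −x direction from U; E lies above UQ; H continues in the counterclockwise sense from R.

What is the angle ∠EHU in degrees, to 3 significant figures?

73.4°

U is at the origin; U and Q share the same y with |UQ| = 55.7 and Q on the −x side, so Q = (-55.7, 0.00). The tangent condition forces EQ to be normal to UQ, so E = Q + (0, 7.9) = (-55.7, 7.90). On A1, Q sits at bearing -90° from E; a 98° counterclockwise sweep puts R at bearing 8°, so R = E + 7.9·(cos 8°, sin 8°) = (-47.9, 9.00). A1 meets RH tangentially, so ER is at right angles to RH, so RH runs along (−sin 8°, cos 8°); with |RH| = 20.3, H = (-50.7, 29.1). Then cos ∠EHU = HE·HU / (|HE||HU|), giving 73.4°.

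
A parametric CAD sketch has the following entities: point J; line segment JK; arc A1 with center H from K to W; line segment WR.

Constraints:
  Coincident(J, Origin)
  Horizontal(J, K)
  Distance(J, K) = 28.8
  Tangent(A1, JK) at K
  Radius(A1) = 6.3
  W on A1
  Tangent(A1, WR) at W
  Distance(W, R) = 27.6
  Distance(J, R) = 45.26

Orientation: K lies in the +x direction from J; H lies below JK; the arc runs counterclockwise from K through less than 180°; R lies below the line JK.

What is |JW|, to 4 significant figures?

23.97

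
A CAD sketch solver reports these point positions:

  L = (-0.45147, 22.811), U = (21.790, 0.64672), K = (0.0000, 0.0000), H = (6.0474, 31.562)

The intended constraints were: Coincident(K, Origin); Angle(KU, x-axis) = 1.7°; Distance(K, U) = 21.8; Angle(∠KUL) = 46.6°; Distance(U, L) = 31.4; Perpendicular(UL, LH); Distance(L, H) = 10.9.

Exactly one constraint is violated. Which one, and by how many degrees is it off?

Perpendicular(UL, LH) — off by 8.30°.

K = (0.00, 0.00) ✓; KU at 1.700° ✓; |KU| = 21.80 ✓; ∠KUL = 46.60° ✓; |UL| = 31.40 ✓; ∠(UL, LH) = 81.70° ✗; |LH| = 10.90 ✓.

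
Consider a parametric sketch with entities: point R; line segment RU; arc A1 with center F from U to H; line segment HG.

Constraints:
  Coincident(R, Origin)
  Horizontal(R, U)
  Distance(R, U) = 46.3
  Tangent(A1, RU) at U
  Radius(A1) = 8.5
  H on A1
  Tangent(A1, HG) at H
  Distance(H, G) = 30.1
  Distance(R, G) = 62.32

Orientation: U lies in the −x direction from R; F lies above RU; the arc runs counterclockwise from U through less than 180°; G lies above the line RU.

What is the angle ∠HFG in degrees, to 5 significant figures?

74.231°

Checks: R.y = 0.00, U.y = 0.00 ✓; |FH| = 8.500 ✓; ∠(FH, HG) = 90.00° ✓; |HG| = 30.10 ✓; |RG| = 62.32 ✓.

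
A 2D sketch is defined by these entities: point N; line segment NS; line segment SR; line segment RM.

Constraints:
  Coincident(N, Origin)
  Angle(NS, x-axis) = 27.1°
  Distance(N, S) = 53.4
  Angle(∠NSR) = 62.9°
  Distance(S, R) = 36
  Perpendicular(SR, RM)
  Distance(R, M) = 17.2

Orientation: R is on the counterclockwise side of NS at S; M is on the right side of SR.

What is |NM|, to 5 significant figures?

65.782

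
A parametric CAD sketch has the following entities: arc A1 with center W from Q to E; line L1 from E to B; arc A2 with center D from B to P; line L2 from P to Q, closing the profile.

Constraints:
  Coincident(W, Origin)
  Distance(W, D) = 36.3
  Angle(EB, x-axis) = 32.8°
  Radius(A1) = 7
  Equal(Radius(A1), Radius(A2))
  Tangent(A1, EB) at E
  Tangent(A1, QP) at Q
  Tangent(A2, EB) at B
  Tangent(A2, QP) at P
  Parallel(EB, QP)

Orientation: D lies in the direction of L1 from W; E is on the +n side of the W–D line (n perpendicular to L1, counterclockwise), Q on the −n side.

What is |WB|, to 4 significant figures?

36.97

The slot axis is L1's direction at 32.8°, so u = (cos 32.8°, sin 32.8°) = (0.8406, 0.5417) and n = (−sin 32.8°, cos 32.8°) = (-0.5417, 0.8406). W is at the origin and D lies 36.3 along u from W, so D = 36.3·u = (30.51, 19.66). Tangency of A1 to both parallel lines with radius 7.0 puts E and Q at W ± 7.0·n: E = (-3.792, 5.884), Q = (3.792, -5.884). Equal radii place B and P the same way about D: B = D + 7.0·n = (26.72, 25.55), P = D − 7.0·n = (34.30, 13.78). Then |WB| = |B − W| = 36.97.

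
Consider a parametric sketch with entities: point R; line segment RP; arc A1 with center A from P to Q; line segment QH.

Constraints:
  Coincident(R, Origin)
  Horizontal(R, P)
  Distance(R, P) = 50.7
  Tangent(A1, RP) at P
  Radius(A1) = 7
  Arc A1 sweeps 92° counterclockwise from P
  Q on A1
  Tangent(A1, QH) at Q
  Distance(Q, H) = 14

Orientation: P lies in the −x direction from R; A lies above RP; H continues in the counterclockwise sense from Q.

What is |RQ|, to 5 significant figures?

44.301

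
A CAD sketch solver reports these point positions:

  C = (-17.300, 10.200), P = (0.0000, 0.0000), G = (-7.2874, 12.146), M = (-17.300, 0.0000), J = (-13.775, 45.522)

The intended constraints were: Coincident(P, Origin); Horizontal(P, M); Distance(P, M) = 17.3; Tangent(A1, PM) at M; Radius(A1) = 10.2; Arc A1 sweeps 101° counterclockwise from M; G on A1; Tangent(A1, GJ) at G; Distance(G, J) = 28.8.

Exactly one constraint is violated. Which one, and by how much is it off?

Distance(G, J) = 28.8 — off by 5.20.

P = (0.00, 0.00) ✓; P.y = 0.00, M.y = 0.00 ✓; |PM| = 17.30 ✓; ∠(CM, MP) = 90.00° ✓; |CM| = 10.20 ✓; bearing(C→G) − bearing(C→M) = 101.0° ✓; |CG| = 10.20 ✓; ∠(CG, GJ) = 90.00° ✓; |GJ| = 34.00 ✗.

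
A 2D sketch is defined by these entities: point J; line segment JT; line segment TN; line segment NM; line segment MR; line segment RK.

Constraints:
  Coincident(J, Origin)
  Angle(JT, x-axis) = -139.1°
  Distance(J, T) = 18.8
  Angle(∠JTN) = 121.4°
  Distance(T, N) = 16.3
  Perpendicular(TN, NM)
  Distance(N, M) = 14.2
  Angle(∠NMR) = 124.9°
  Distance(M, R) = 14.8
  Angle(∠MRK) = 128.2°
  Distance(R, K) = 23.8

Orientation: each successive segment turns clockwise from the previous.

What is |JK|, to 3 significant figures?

8.82

∠NMR = 124.9° gives MR at 17.2° from the x-axis; with |MR| = 14.8, R = (-11.3, 10.6). ∠MRK = 128.2° gives RK at -34.6° from the x-axis; with |RK| = 23.8, K = (8.31, -2.96). Then |JK| = |K − J| = 8.82.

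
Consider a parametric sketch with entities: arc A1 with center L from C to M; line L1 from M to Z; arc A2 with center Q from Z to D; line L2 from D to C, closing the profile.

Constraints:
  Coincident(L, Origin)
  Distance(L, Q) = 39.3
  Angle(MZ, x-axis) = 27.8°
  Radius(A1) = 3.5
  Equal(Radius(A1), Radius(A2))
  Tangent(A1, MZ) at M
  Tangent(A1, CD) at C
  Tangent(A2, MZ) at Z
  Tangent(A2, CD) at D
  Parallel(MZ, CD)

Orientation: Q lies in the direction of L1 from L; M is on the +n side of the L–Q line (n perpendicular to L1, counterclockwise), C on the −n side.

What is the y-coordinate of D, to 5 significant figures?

15.233

The slot axis is L1's direction at 27.8°, so u = (cos 27.8°, sin 27.8°) = (0.88458, 0.46639) and n = (−sin 27.8°, cos 27.8°) = (-0.46639, 0.88458). L is at the origin and Q lies 39.3 along u from L, so Q = 39.3·u = (34.764, 18.329). Tangency of A1 to both parallel lines with radius 3.5 puts M and C at L ± 3.5·n: M = (-1.6324, 3.0960), C = (1.6324, -3.0960). Equal radii place Z and D the same way about Q: Z = Q + 3.5·n = (33.132, 21.425), D = Q − 3.5·n = (36.396, 15.233). So D.y = 15.233.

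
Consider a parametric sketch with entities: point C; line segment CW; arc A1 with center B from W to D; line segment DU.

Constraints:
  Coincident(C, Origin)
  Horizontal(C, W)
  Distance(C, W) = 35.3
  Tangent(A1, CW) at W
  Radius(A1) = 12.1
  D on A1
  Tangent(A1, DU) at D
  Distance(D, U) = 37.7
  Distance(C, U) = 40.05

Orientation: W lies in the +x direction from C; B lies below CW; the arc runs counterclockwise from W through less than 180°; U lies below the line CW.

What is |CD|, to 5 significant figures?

25.462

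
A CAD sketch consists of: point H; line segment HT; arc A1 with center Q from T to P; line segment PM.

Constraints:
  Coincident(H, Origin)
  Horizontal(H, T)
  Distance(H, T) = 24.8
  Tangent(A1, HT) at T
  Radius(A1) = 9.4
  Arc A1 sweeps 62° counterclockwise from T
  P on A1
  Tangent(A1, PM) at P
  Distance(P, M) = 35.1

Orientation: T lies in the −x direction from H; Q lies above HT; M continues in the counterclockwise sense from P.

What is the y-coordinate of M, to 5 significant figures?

35.978

On A1, T sits at bearing -90° from Q; a 62° counterclockwise sweep puts P at bearing -28°, so P = Q + 9.4·(cos -28°, sin -28°) = (-16.500, 4.9870). A1 meets PM tangentially, so QP is at right angles to PM, so PM runs along (−sin -28°, cos -28°); with |PM| = 35.1, M = (-0.021841, 35.978). So M.y = 35.978.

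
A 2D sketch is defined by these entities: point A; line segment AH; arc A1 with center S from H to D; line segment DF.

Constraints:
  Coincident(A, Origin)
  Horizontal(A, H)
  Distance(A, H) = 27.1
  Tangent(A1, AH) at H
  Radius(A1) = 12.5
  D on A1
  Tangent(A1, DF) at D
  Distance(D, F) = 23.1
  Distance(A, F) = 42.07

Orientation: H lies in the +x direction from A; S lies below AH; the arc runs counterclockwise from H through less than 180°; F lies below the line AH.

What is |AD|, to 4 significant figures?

20.94

Checks: |AH| = 27.10 ✓; |SD| = 12.50 ✓; ∠(SD, DF) = 90.00° ✓; |DF| = 23.10 ✓; |AF| = 42.07 ✓.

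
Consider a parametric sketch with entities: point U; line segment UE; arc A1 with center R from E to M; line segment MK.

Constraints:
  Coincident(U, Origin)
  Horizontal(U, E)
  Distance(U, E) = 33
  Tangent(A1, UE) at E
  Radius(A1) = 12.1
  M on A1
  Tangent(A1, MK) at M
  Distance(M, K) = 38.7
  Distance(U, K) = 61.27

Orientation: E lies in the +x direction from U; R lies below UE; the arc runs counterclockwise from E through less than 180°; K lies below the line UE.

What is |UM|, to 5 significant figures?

26.211

U is at the origin; U and E share the same y with |UE| = 33.0 and E on the +x side, so E = (33.000, 0.0000). The tangent condition forces RE to be normal to UE, so R = E + (0, -12.1) = (33.000, -12.100). Since RM ⟂ MK (tangency), |RK| = √(12.1² + 38.7²) = 40.548 regardless of where M sits on A1. So K lies on both circle(U, 61.27) and circle(R, 40.548); the below-UE intersection is K = (31.394, -52.616). M is the foot of the tangent from K: M = (21.317, -15.251).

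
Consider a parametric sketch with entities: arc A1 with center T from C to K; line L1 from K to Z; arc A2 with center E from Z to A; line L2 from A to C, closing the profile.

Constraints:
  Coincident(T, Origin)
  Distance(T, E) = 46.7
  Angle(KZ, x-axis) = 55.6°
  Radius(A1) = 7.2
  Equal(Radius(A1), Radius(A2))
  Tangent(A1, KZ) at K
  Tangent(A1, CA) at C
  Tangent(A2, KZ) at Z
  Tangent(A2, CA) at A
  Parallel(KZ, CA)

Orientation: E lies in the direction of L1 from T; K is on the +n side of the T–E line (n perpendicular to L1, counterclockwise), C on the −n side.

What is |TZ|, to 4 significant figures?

47.25

The slot axis is L1's direction at 55.6°, so u = (cos 55.6°, sin 55.6°) = (0.5650, 0.8251) and n = (−sin 55.6°, cos 55.6°) = (-0.8251, 0.5650). T is at the origin and E lies 46.7 along u from T, so E = 46.7·u = (26.38, 38.53). Tangency of A1 to both parallel lines with radius 7.2 puts K and C at T ± 7.2·n: K = (-5.941, 4.068), C = (5.941, -4.068). Equal radii place Z and A the same way about E: Z = E + 7.2·n = (20.44, 42.60), A = E − 7.2·n = (32.32, 34.47). Then |TZ| = |Z − T| = 47.25.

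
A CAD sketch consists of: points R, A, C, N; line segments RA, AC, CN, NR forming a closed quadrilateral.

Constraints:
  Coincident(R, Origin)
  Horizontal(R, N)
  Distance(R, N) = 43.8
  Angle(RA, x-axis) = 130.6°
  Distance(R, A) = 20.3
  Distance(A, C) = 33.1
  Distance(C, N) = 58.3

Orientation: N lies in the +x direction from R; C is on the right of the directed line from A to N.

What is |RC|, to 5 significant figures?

21.215

Checks: R = (0.00, 0.00) ✓; |AC| = 33.10 ✓; |CN| = 58.30 ✓.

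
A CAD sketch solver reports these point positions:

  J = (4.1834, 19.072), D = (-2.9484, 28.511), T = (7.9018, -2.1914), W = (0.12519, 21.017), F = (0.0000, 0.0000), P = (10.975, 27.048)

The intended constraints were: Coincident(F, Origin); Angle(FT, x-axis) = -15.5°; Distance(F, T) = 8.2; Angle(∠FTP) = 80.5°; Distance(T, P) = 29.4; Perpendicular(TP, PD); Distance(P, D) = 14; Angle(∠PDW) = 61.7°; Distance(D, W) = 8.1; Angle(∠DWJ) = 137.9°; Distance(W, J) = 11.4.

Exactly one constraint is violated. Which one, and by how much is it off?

Distance(W, J) = 11.4 — off by 6.90.

F = (0.00, 0.00) ✓; FT at -15.50° ✓; |FT| = 8.200 ✓; ∠FTP = 80.50° ✓; |TP| = 29.40 ✓; ∠(TP, PD) = 90.00° ✓; |PD| = 14.00 ✓; ∠PDW = 61.70° ✓; |DW| = 8.100 ✓; ∠DWJ = 137.9° ✓; |WJ| = 4.500 ✗.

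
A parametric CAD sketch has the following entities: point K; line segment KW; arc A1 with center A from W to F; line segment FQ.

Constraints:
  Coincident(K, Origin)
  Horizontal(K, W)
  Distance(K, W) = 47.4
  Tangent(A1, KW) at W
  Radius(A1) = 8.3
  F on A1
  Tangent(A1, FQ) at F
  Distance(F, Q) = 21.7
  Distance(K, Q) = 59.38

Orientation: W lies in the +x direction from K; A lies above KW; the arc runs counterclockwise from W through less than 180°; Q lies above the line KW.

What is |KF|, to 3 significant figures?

56.4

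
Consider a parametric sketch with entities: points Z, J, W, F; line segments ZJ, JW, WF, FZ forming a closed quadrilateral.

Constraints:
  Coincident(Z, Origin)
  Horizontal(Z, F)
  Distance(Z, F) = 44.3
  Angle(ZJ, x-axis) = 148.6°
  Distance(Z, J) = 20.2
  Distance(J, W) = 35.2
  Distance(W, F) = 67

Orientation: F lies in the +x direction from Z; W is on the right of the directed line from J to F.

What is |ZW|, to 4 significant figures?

30.53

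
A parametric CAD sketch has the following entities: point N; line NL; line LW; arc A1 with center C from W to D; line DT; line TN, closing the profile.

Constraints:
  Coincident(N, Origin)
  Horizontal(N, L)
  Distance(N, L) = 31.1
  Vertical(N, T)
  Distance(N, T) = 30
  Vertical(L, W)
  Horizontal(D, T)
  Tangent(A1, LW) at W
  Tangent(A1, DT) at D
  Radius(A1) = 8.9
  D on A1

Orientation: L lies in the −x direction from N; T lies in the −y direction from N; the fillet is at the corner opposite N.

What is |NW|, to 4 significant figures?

37.58

N is at the origin; NL is horizontal with |NL| = 31.1 and L on the −x side, so L = (-31.10, 0.000). NT is vertical with |NT| = 30.0 and T on the −y side, so T = (0.000, -30.00). The virtual corner opposite N is at (-31.10, -30.00). The tangent condition forces CW to be normal to LW and tangency of A1 to DT means the radius CD is perpendicular to DT, with radius 8.9, so the center C sits 8.9 in from both sides at C = (-22.20, -21.10). That places the tangent points at W = (-31.10, -21.10) on LW and D = (-22.20, -30.00) on DT. Then |NW| = |W − N| = 37.58.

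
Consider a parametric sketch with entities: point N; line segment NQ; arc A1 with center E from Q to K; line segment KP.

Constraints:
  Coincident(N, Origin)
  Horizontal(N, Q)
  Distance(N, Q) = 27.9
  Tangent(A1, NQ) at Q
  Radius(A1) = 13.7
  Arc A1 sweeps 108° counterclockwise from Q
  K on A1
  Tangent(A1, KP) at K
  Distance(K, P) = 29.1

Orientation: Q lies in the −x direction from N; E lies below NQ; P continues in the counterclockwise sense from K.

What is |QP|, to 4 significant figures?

45.79

N is at the origin; NQ is horizontal with |NQ| = 27.9 and Q on the −x side, so Q = (-27.90, 0.000). The tangent condition forces EQ to be normal to NQ, so E = Q + (0, -13.7) = (-27.90, -13.70). On A1, Q sits at bearing 90° from E; a 108° counterclockwise sweep puts K at bearing 198°, so K = E + 13.7·(cos 198°, sin 198°) = (-40.93, -17.93). A1 meets KP tangentially, so EK is at right angles to KP, so KP runs along (−sin 198°, cos 198°); with |KP| = 29.1, P = (-31.94, -45.61). Then |QP| = |P − Q| = 45.79.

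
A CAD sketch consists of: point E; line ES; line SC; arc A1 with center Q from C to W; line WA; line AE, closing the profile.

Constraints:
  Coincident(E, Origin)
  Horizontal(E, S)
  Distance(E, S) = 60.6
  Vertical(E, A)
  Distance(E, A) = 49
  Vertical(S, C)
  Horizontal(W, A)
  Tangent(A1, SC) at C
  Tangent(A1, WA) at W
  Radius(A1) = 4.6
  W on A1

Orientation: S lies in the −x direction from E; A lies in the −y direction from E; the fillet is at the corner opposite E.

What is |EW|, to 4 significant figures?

74.41

The virtual corner opposite E is at (-60.60, -49.00). The tangent condition forces QC to be normal to SC and since A1 is tangent to WA there, QW ⟂ WA, with radius 4.6, so the center Q sits 4.6 in from both sides at Q = (-56.00, -44.40). That places the tangent points at C = (-60.60, -44.40) on SC and W = (-56.00, -49.00) on WA. Then |EW| = |W − E| = 74.41.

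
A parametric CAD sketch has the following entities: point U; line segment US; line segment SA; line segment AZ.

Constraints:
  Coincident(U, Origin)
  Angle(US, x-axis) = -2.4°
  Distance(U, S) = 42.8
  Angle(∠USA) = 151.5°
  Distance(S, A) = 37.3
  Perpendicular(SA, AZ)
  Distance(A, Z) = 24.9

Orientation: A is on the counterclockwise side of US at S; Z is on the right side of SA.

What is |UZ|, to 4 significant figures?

87.56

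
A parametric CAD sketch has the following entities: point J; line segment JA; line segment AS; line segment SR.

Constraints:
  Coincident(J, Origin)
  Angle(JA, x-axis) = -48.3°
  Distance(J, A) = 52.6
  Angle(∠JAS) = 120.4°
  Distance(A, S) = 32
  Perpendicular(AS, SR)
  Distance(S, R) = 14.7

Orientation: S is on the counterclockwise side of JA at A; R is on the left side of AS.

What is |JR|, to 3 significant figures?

66.2

∠JAS = 120.4°, so AS runs at -48.3° + (180° − 120.4°) = 11.3° from the x-axis; with |AS| = 32.0, S = A + 32.0·(cos 11.3°, sin 11.3°) = (66.4, -33.0). The perpendicularity gives SR at right angles to AS; with |SR| = 14.7 on the left of AS, R = S + 14.7·(-0.196, 0.981) = (63.5, -18.6). Then |JR| = |R − J| = 66.2.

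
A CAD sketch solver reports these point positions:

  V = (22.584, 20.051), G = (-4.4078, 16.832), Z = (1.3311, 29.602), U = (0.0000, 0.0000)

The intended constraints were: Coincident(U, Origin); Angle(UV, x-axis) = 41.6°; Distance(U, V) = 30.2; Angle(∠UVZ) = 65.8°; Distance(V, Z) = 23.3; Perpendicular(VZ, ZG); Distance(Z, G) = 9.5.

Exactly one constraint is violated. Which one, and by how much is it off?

Distance(Z, G) = 9.5 — off by 4.50.

U = (0.00, 0.00) ✓; UV at 41.60° ✓; |UV| = 30.20 ✓; ∠UVZ = 65.80° ✓; |VZ| = 23.30 ✓; ∠(VZ, ZG) = 90.00° ✓; |ZG| = 14.00 ✗.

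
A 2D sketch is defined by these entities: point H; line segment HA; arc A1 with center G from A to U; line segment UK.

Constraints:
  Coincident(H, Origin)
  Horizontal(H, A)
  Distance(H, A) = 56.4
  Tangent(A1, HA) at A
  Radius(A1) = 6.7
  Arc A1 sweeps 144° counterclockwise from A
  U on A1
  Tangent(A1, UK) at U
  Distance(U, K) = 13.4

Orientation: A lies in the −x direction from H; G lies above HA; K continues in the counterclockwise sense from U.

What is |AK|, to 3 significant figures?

21.2

H is at the origin; H and A share the same y with |HA| = 56.4 and A on the −x side, so A = (-56.4, 0.00). Tangency of A1 to HA means the radius GA is perpendicular to HA, so G = A + (0, 6.7) = (-56.4, 6.70). On A1, A sits at bearing -90° from G; a 144° counterclockwise sweep puts U at bearing 54°, so U = G + 6.7·(cos 54°, sin 54°) = (-52.5, 12.1). The tangent condition forces GU to be normal to UK, so UK runs along (−sin 54°, cos 54°); with |UK| = 13.4, K = (-63.3, 20.0). Then |AK| = |K − A| = 21.2.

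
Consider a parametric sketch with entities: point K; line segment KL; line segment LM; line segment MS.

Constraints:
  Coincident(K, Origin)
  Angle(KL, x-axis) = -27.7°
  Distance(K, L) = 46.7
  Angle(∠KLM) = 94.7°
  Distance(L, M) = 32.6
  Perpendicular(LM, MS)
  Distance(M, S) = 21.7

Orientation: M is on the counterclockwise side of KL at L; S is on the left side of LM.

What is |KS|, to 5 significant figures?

44.092

K is at the origin; KL runs at -27.7° with length 46.7, so L = 46.7·(cos -27.7°, sin -27.7°) = (41.348, -21.708). ∠KLM = 94.7°, so LM runs at -27.7° + (180° − 94.7°) = 57.600° from the x-axis; with |LM| = 32.6, M = L + 32.6·(cos 57.600°, sin 57.600°) = (58.816, 5.8170). The perpendicularity gives MS at right angles to LM; with |MS| = 21.7 on the left of LM, S = M + 21.7·(-0.84433, 0.53583) = (40.494, 17.444). Then |KS| = |S − K| = 44.092.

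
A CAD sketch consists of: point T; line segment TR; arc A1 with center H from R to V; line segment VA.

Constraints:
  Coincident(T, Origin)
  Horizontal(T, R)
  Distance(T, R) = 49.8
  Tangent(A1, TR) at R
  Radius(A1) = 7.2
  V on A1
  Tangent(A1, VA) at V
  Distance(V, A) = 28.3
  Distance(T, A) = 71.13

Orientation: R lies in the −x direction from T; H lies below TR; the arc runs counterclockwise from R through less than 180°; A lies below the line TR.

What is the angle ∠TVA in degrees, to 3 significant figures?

108°

T is at the origin; TR is horizontal with |TR| = 49.8 and R on the −x side, so R = (-49.8, 0.00). Since A1 is tangent to TR there, HR ⟂ TR, so H = R + (0, -7.2) = (-49.8, -7.20). Since HV ⟂ VA (tangency), |HA| = √(7.2² + 28.3²) = 29.2 regardless of where V sits on A1. So A lies on both circle(T, 71.13) and circle(H, 29.2); the below-TR intersection is A = (-62.8, -33.3). V is the foot of the tangent from A: V = (-56.8, -5.67).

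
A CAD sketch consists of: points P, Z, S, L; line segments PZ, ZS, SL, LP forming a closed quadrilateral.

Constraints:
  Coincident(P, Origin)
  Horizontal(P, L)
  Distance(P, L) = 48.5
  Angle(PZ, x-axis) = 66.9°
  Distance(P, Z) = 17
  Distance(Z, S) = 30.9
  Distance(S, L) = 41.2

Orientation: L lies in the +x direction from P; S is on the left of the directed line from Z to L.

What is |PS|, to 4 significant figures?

46.91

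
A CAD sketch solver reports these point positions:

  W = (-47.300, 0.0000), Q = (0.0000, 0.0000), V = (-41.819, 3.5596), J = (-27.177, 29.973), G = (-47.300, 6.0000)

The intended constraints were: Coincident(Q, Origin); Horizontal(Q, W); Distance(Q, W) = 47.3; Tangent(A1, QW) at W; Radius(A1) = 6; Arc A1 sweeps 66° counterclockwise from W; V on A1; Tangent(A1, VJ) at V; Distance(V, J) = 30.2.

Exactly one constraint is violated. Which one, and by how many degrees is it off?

Tangent(A1, VJ) at V — off by 5.00°.

Q = (0.00, 0.00) ✓; Q.y = 0.00, W.y = 0.00 ✓; |QW| = 47.30 ✓; ∠(GW, WQ) = 90.00° ✓; |GW| = 6.000 ✓; bearing(G→V) − bearing(G→W) = 66.00° ✓; |GV| = 6.000 ✓; ∠(GV, VJ) = 95.00° ✗; |VJ| = 30.20 ✓.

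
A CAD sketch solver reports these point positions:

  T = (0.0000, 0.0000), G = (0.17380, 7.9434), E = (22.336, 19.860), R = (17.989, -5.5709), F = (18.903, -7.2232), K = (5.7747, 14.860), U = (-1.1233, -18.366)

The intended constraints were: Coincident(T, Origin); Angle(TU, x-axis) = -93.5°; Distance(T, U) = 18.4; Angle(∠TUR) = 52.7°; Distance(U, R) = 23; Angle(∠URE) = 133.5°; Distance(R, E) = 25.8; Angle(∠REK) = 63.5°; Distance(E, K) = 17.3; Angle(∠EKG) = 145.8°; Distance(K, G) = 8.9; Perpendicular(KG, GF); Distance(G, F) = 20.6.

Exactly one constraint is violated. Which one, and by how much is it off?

Distance(G, F) = 20.6 — off by 3.50.

T = (0.00, 0.00) ✓; TU at -93.50° ✓; |TU| = 18.40 ✓; ∠TUR = 52.70° ✓; |UR| = 23.00 ✓; ∠URE = 133.5° ✓; |RE| = 25.80 ✓; ∠REK = 63.50° ✓; |EK| = 17.30 ✓; ∠EKG = 145.8° ✓; |KG| = 8.900 ✓; ∠(KG, GF) = 90.00° ✓; |GF| = 24.10 ✗.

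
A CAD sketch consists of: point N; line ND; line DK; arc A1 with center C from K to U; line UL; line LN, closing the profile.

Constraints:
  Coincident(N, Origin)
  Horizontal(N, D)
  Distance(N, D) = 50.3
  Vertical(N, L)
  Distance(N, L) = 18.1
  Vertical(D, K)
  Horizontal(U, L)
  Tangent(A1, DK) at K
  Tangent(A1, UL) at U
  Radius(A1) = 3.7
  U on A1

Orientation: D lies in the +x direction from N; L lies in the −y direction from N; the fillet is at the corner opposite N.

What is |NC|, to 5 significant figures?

48.774

N is at the origin; N and D share the same y with |ND| = 50.3 and D on the +x side, so D = (50.300, 0.0000). NL is vertical with |NL| = 18.1 and L on the −y side, so L = (0.0000, -18.100). The virtual corner opposite N is at (50.300, -18.100). Tangency of A1 to DK means the radius CK is perpendicular to DK and tangency of A1 to UL means the radius CU is perpendicular to UL, with radius 3.7, so the center C sits 3.7 in from both sides at C = (46.600, -14.400). Then |NC| = |C − N| = 48.774.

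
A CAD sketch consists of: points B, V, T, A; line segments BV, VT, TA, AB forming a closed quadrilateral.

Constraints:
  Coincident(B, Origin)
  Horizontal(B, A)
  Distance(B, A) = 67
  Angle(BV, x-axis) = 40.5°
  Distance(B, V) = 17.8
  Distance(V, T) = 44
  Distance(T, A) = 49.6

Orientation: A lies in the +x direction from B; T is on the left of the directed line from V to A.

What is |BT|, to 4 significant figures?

61.72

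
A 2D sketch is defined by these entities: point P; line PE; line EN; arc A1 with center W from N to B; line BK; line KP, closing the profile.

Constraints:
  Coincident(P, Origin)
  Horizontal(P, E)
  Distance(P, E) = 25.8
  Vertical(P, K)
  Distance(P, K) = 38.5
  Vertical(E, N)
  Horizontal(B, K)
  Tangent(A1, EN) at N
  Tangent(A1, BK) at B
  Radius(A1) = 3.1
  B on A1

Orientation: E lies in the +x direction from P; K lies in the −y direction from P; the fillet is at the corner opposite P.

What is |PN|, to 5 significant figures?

43.804

The virtual corner opposite P is at (25.800, -38.500). Since A1 is tangent to EN there, WN ⟂ EN and tangency of A1 to BK means the radius WB is perpendicular to BK, with radius 3.1, so the center W sits 3.1 in from both sides at W = (22.700, -35.400). That places the tangent points at N = (25.800, -35.400) on EN and B = (22.700, -38.500) on BK. Then |PN| = |N − P| = 43.804.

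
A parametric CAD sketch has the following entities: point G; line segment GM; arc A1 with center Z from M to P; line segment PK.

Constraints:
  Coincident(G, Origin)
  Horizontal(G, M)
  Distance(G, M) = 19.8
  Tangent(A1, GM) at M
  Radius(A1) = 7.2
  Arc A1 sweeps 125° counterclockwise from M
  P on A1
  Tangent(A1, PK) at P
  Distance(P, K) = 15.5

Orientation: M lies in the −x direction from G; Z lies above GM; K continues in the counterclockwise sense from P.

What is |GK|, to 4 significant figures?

33.12

G is at the origin; G and M share the same y with |GM| = 19.8 and M on the −x side, so M = (-19.80, 0.000). The tangent condition forces ZM to be normal to GM, so Z = M + (0, 7.2) = (-19.80, 7.200). On A1, M sits at bearing -90° from Z; a 125° counterclockwise sweep puts P at bearing 35°, so P = Z + 7.2·(cos 35°, sin 35°) = (-13.90, 11.33). The tangent condition forces ZP to be normal to PK, so PK runs along (−sin 35°, cos 35°); with |PK| = 15.5, K = (-22.79, 24.03). Then |GK| = |K − G| = 33.12.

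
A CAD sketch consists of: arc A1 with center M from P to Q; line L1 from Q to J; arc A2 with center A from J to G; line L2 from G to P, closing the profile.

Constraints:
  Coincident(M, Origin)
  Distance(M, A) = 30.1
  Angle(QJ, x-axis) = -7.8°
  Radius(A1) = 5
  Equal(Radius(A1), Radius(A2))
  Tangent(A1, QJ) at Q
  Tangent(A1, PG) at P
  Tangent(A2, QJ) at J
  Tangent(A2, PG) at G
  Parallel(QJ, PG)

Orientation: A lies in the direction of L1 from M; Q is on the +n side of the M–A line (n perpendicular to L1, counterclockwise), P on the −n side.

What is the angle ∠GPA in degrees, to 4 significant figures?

9.431°

The slot axis is L1's direction at -7.8°, so u = (cos -7.8°, sin -7.8°) = (0.9907, -0.1357) and n = (−sin -7.8°, cos -7.8°) = (0.1357, 0.9907). M is at the origin and A lies 30.1 along u from M, so A = 30.1·u = (29.82, -4.085). Tangency of A1 to both parallel lines with radius 5.0 puts Q and P at M ± 5.0·n: Q = (0.6786, 4.954), P = (-0.6786, -4.954). Equal radii place J and G the same way about A: J = A + 5.0·n = (30.50, 0.8687), G = A − 5.0·n = (29.14, -9.039). Then cos ∠GPA = PG·PA / (|PG||PA|), giving 9.431°.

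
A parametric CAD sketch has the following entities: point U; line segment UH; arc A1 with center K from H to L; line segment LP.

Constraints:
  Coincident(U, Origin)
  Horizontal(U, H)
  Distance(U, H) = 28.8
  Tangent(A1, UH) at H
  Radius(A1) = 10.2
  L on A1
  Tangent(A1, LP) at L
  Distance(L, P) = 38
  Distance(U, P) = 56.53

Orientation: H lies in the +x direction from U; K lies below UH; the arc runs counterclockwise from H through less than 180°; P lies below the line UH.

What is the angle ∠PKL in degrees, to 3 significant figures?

75.0°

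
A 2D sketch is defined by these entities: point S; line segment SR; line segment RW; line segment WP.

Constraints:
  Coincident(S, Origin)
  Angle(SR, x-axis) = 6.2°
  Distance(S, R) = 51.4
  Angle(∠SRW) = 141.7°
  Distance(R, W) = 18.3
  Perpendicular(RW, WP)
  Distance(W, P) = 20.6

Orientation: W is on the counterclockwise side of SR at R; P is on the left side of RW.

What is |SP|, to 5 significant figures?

59.708

∠SRW = 141.7°, so RW runs at 6.2° + (180° − 141.7°) = 44.500° from the x-axis; with |RW| = 18.3, W = R + 18.3·(cos 44.500°, sin 44.500°) = (64.152, 18.378). RW ⟂ WP; with |WP| = 20.6 on the left of RW, P = W + 20.6·(-0.70091, 0.71325) = (49.713, 33.071). Then |SP| = |P − S| = 59.708.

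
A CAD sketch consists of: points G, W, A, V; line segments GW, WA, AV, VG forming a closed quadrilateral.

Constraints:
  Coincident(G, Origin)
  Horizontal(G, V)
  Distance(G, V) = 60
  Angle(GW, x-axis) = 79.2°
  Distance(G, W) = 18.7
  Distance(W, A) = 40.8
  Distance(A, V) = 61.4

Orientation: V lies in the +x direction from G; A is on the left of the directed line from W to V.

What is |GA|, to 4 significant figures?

58.35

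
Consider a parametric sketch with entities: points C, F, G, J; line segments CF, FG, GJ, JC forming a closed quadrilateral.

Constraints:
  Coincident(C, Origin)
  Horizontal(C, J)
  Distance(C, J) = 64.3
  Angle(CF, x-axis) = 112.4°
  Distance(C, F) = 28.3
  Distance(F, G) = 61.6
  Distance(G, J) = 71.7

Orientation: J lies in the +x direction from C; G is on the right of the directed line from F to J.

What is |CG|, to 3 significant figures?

34.3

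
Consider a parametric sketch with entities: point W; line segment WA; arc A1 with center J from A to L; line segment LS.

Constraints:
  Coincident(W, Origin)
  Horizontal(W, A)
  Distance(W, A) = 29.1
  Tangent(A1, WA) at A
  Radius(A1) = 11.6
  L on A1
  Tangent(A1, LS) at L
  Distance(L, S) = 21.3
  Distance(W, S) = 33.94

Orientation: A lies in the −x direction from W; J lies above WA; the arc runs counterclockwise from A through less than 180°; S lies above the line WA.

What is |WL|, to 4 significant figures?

20.17

Checks: |JL| = 11.60 ✓; ∠(JL, LS) = 90.00° ✓; |LS| = 21.30 ✓; |WS| = 33.94 ✓.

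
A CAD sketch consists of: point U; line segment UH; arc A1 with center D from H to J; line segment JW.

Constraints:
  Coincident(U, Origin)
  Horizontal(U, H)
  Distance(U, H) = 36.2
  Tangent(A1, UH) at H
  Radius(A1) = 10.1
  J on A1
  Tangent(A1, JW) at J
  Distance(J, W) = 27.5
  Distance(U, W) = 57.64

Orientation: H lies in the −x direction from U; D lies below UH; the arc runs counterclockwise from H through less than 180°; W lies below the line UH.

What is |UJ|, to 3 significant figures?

47.6

Checks: |DJ| = 10.10 ✓; ∠(DJ, JW) = 90.00° ✓; |JW| = 27.50 ✓; |UW| = 57.64 ✓.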